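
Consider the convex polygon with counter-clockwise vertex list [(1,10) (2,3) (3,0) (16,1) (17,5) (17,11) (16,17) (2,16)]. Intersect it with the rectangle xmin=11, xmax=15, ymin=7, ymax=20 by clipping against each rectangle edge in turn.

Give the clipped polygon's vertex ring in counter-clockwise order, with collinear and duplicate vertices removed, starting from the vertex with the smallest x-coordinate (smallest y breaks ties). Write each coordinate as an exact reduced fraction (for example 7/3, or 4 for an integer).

1. After x ≥ 11: [(11,8/13) (16,1) (17,5) (17,11) (16,17) (11,233/14)]
2. After x ≤ 15: [(11,8/13) (15,12/13) (15,237/14) (11,233/14)]
3. After y ≥ 7: [(11,7) (15,7) (15,237/14) (11,233/14)]
4. After y ≤ 20: [(11,7) (15,7) (15,237/14) (11,233/14)]
5. Canonical ring: [(11,7) (15,7) (15,237/14) (11,233/14)]

Clipped polygon: [(11,7) (15,7) (15,237/14) (11,233/14)]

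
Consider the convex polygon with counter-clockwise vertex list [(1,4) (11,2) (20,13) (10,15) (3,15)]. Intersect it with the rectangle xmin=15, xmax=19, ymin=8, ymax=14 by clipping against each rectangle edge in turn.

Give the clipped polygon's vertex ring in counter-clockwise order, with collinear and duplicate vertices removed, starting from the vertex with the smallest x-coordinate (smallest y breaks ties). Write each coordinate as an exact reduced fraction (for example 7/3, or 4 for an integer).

Clipped polygon: [(15,8) (175/11,8) (19,106/9) (19,66/5) (15,14)]

1. After x ≥ 15: [(15,62/9) (20,13) (15,14)]
2. After x ≤ 19: [(15,62/9) (19,106/9) (19,66/5) (15,14)]
3. After y ≥ 8: [(15,8) (175/11,8) (19,106/9) (19,66/5) (15,14)]
4. After y ≤ 14: [(15,8) (175/11,8) (19,106/9) (19,66/5) (15,14)]
5. Canonical ring: [(15,8) (175/11,8) (19,106/9) (19,66/5) (15,14)]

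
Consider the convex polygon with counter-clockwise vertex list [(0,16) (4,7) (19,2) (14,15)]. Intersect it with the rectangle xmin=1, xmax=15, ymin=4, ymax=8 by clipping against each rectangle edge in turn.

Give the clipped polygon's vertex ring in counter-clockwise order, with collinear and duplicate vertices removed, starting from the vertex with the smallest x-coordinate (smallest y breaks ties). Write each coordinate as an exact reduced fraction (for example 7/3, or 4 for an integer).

1. After x ≥ 1: [(1,223/14) (1,55/4) (4,7) (19,2) (14,15)]
2. After x ≤ 15: [(1,223/14) (1,55/4) (4,7) (15,10/3) (15,62/5) (14,15)]
3. After y ≥ 4: [(1,223/14) (1,55/4) (4,7) (13,4) (15,4) (15,62/5) (14,15)]
4. After y ≤ 8: [(32/9,8) (4,7) (13,4) (15,4) (15,8)]
5. Canonical ring: [(32/9,8) (4,7) (13,4) (15,4) (15,8)]

Clipped polygon: [(32/9,8) (4,7) (13,4) (15,4) (15,8)]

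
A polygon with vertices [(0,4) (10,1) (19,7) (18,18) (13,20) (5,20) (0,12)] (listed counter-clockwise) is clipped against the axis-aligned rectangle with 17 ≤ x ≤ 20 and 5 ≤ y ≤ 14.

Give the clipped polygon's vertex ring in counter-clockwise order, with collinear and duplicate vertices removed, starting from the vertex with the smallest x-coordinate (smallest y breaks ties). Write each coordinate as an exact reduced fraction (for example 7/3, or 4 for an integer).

1. After x ≥ 17: [(17,17/3) (19,7) (18,18) (17,92/5)]
2. After x ≤ 20: [(17,17/3) (19,7) (18,18) (17,92/5)]
3. After y ≥ 5: [(17,17/3) (19,7) (18,18) (17,92/5)]
4. After y ≤ 14: [(17,14) (17,17/3) (19,7) (202/11,14)]
5. Canonical ring: [(17,17/3) (19,7) (202/11,14) (17,14)]

Clipped polygon: [(17,17/3) (19,7) (202/11,14) (17,14)]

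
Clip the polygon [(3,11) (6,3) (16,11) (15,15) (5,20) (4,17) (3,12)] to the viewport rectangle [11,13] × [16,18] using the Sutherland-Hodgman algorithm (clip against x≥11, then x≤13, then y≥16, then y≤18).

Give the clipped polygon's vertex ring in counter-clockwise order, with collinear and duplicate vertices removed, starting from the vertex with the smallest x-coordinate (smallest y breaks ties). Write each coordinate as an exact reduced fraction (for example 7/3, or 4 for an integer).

1. After x ≥ 11: [(11,7) (16,11) (15,15) (11,17)]
2. After x ≤ 13: [(11,7) (13,43/5) (13,16) (11,17)]
3. After y ≥ 16: [(11,16) (13,16) (13,16) (11,17)]
4. After y ≤ 18: [(11,16) (13,16) (13,16) (11,17)]
5. Canonical ring: [(11,16) (13,16) (11,17)]

Clipped polygon: [(11,16) (13,16) (11,17)]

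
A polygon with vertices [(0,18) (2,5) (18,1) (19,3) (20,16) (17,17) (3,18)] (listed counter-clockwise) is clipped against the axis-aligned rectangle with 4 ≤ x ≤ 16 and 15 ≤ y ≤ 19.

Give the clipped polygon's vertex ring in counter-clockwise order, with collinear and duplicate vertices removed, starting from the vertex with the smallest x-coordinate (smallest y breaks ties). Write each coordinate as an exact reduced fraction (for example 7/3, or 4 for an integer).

Clipped polygon: [(4,15) (16,15) (16,239/14) (4,251/14)]

1. After x ≥ 4: [(4,9/2) (18,1) (19,3) (20,16) (17,17) (4,251/14)]
2. After x ≤ 16: [(4,9/2) (16,3/2) (16,239/14) (4,251/14)]
3. After y ≥ 15: [(4,15) (16,15) (16,239/14) (4,251/14)]
4. After y ≤ 19: [(4,15) (16,15) (16,239/14) (4,251/14)]
5. Canonical ring: [(4,15) (16,15) (16,239/14) (4,251/14)]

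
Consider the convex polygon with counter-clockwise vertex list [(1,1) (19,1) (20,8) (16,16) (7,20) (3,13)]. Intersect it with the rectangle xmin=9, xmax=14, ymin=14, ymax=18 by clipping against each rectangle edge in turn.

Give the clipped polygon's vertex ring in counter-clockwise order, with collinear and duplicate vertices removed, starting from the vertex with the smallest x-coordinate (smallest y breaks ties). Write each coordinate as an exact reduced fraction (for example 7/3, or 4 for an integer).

Clipped polygon: [(9,14) (14,14) (14,152/9) (23/2,18) (9,18)]

1. After x ≥ 9: [(9,1) (19,1) (20,8) (16,16) (9,172/9)]
2. After x ≤ 14: [(9,1) (14,1) (14,152/9) (9,172/9)]
3. After y ≥ 14: [(9,14) (14,14) (14,152/9) (9,172/9)]
4. After y ≤ 18: [(9,18) (9,14) (14,14) (14,152/9) (23/2,18)]
5. Canonical ring: [(9,14) (14,14) (14,152/9) (23/2,18) (9,18)]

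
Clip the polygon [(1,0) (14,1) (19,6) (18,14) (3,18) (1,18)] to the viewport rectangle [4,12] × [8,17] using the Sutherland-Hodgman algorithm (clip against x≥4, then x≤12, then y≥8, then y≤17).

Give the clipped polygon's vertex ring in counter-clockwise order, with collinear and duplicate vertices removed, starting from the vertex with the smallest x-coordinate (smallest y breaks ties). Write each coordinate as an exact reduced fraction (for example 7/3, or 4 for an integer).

1. After x ≥ 4: [(4,3/13) (14,1) (19,6) (18,14) (4,266/15)]
2. After x ≤ 12: [(4,3/13) (12,11/13) (12,78/5) (4,266/15)]
3. After y ≥ 8: [(4,8) (12,8) (12,78/5) (4,266/15)]
4. After y ≤ 17: [(4,17) (4,8) (12,8) (12,78/5) (27/4,17)]
5. Canonical ring: [(4,8) (12,8) (12,78/5) (27/4,17) (4,17)]

Clipped polygon: [(4,8) (12,8) (12,78/5) (27/4,17) (4,17)]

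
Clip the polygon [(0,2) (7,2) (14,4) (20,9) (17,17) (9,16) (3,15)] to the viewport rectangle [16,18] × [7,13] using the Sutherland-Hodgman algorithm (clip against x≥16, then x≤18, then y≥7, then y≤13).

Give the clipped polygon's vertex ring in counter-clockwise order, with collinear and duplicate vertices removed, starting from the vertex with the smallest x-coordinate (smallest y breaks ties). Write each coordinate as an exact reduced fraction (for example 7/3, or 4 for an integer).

Clipped polygon: [(16,7) (88/5,7) (18,22/3) (18,13) (16,13)]

1. After x ≥ 16: [(16,17/3) (20,9) (17,17) (16,135/8)]
2. After x ≤ 18: [(16,17/3) (18,22/3) (18,43/3) (17,17) (16,135/8)]
3. After y ≥ 7: [(16,7) (88/5,7) (18,22/3) (18,43/3) (17,17) (16,135/8)]
4. After y ≤ 13: [(16,13) (16,7) (88/5,7) (18,22/3) (18,13)]
5. Canonical ring: [(16,7) (88/5,7) (18,22/3) (18,13) (16,13)]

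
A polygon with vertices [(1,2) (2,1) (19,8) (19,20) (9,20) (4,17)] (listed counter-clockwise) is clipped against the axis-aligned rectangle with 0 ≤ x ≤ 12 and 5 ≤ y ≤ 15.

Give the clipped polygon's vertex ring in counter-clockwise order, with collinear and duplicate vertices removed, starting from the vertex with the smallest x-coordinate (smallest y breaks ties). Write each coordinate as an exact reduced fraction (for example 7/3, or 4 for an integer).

1. After x ≥ 0: [(1,2) (2,1) (19,8) (19,20) (9,20) (4,17)]
2. After x ≤ 12: [(1,2) (2,1) (12,87/17) (12,20) (9,20) (4,17)]
3. After y ≥ 5: [(8/5,5) (82/7,5) (12,87/17) (12,20) (9,20) (4,17)]
4. After y ≤ 15: [(18/5,15) (8/5,5) (82/7,5) (12,87/17) (12,15)]
5. Canonical ring: [(8/5,5) (82/7,5) (12,87/17) (12,15) (18/5,15)]

Clipped polygon: [(8/5,5) (82/7,5) (12,87/17) (12,15) (18/5,15)]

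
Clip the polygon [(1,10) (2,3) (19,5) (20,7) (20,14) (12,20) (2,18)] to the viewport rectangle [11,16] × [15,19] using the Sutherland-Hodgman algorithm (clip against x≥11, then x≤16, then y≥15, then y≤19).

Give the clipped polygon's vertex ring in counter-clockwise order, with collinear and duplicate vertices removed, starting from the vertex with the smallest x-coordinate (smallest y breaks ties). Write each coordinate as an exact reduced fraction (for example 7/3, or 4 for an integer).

Clipped polygon: [(11,15) (16,15) (16,17) (40/3,19) (11,19)]

1. After x ≥ 11: [(11,69/17) (19,5) (20,7) (20,14) (12,20) (11,99/5)]
2. After x ≤ 16: [(11,69/17) (16,79/17) (16,17) (12,20) (11,99/5)]
3. After y ≥ 15: [(11,15) (16,15) (16,17) (12,20) (11,99/5)]
4. After y ≤ 19: [(11,19) (11,15) (16,15) (16,17) (40/3,19)]
5. Canonical ring: [(11,15) (16,15) (16,17) (40/3,19) (11,19)]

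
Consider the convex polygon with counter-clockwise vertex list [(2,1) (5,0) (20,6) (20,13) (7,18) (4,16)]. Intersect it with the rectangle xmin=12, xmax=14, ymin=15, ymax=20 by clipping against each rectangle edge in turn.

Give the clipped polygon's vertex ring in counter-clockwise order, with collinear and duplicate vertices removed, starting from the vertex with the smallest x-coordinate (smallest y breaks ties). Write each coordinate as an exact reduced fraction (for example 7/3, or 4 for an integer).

Clipped polygon: [(12,15) (14,15) (14,199/13) (12,209/13)]

1. After x ≥ 12: [(12,14/5) (20,6) (20,13) (12,209/13)]
2. After x ≤ 14: [(12,14/5) (14,18/5) (14,199/13) (12,209/13)]
3. After y ≥ 15: [(12,15) (14,15) (14,199/13) (12,209/13)]
4. After y ≤ 20: [(12,15) (14,15) (14,199/13) (12,209/13)]
5. Canonical ring: [(12,15) (14,15) (14,199/13) (12,209/13)]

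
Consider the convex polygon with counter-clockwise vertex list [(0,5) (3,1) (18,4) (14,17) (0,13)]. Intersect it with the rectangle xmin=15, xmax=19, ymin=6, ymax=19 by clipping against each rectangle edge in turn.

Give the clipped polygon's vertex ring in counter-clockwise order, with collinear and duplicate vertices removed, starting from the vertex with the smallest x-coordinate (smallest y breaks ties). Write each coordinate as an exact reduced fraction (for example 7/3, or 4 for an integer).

1. After x ≥ 15: [(15,17/5) (18,4) (15,55/4)]
2. After x ≤ 19: [(15,17/5) (18,4) (15,55/4)]
3. After y ≥ 6: [(15,6) (226/13,6) (15,55/4)]
4. After y ≤ 19: [(15,6) (226/13,6) (15,55/4)]
5. Canonical ring: [(15,6) (226/13,6) (15,55/4)]

Clipped polygon: [(15,6) (226/13,6) (15,55/4)]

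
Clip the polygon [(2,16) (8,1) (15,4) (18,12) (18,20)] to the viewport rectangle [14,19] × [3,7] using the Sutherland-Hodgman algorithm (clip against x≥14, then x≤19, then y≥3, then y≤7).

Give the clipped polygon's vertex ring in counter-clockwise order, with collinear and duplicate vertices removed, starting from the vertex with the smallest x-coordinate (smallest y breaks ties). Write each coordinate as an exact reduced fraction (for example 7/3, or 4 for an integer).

Clipped polygon: [(14,25/7) (15,4) (129/8,7) (14,7)]

1. After x ≥ 14: [(14,19) (14,25/7) (15,4) (18,12) (18,20)]
2. After x ≤ 19: [(14,19) (14,25/7) (15,4) (18,12) (18,20)]
3. After y ≥ 3: [(14,19) (14,25/7) (15,4) (18,12) (18,20)]
4. After y ≤ 7: [(14,7) (14,25/7) (15,4) (129/8,7)]
5. Canonical ring: [(14,25/7) (15,4) (129/8,7) (14,7)]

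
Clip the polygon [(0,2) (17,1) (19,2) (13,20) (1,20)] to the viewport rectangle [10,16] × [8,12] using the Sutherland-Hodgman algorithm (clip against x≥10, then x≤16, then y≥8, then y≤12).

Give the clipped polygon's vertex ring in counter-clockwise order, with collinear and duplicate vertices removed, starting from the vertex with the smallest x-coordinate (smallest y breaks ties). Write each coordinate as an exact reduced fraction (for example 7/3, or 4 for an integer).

Clipped polygon: [(10,8) (16,8) (16,11) (47/3,12) (10,12)]

1. After x ≥ 10: [(10,24/17) (17,1) (19,2) (13,20) (10,20)]
2. After x ≤ 16: [(10,24/17) (16,18/17) (16,11) (13,20) (10,20)]
3. After y ≥ 8: [(10,8) (16,8) (16,11) (13,20) (10,20)]
4. After y ≤ 12: [(10,12) (10,8) (16,8) (16,11) (47/3,12)]
5. Canonical ring: [(10,8) (16,8) (16,11) (47/3,12) (10,12)]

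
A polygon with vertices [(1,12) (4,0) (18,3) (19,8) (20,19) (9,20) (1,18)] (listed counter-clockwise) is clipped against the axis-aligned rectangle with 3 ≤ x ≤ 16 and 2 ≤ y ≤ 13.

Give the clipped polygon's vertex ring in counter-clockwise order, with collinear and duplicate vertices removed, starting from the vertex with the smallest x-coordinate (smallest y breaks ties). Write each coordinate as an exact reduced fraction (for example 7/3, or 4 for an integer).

1. After x ≥ 3: [(3,4) (4,0) (18,3) (19,8) (20,19) (9,20) (3,37/2)]
2. After x ≤ 16: [(3,4) (4,0) (16,18/7) (16,213/11) (9,20) (3,37/2)]
3. After y ≥ 2: [(3,4) (7/2,2) (40/3,2) (16,18/7) (16,213/11) (9,20) (3,37/2)]
4. After y ≤ 13: [(3,13) (3,4) (7/2,2) (40/3,2) (16,18/7) (16,13)]
5. Canonical ring: [(3,4) (7/2,2) (40/3,2) (16,18/7) (16,13) (3,13)]

Clipped polygon: [(3,4) (7/2,2) (40/3,2) (16,18/7) (16,13) (3,13)]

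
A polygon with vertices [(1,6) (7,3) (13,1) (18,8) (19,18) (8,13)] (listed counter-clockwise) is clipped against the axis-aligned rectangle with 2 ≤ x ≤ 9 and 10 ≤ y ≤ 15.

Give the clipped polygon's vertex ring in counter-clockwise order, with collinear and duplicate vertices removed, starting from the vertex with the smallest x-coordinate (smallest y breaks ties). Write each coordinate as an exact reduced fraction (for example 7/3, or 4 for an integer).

1. After x ≥ 2: [(2,7) (2,11/2) (7,3) (13,1) (18,8) (19,18) (8,13)]
2. After x ≤ 9: [(2,7) (2,11/2) (7,3) (9,7/3) (9,148/11) (8,13)]
3. After y ≥ 10: [(5,10) (9,10) (9,148/11) (8,13)]
4. After y ≤ 15: [(5,10) (9,10) (9,148/11) (8,13)]
5. Canonical ring: [(5,10) (9,10) (9,148/11) (8,13)]

Clipped polygon: [(5,10) (9,10) (9,148/11) (8,13)]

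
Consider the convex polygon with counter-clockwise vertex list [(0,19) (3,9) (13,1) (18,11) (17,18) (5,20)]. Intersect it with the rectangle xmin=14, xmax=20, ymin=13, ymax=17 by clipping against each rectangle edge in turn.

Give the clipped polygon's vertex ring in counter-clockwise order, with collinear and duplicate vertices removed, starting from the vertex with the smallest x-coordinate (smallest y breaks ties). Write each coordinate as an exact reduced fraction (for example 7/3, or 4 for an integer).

Clipped polygon: [(14,13) (124/7,13) (120/7,17) (14,17)]

1. After x ≥ 14: [(14,3) (18,11) (17,18) (14,37/2)]
2. After x ≤ 20: [(14,3) (18,11) (17,18) (14,37/2)]
3. After y ≥ 13: [(14,13) (124/7,13) (17,18) (14,37/2)]
4. After y ≤ 17: [(14,17) (14,13) (124/7,13) (120/7,17)]
5. Canonical ring: [(14,13) (124/7,13) (120/7,17) (14,17)]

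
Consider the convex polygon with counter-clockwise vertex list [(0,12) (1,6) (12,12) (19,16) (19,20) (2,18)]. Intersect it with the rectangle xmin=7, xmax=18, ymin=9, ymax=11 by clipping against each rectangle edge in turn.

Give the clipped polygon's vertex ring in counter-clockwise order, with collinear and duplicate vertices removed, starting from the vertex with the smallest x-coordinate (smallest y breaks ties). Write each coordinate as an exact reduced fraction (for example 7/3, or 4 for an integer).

1. After x ≥ 7: [(7,102/11) (12,12) (19,16) (19,20) (7,316/17)]
2. After x ≤ 18: [(7,102/11) (12,12) (18,108/7) (18,338/17) (7,316/17)]
3. After y ≥ 9: [(7,102/11) (12,12) (18,108/7) (18,338/17) (7,316/17)]
4. After y ≤ 11: [(7,11) (7,102/11) (61/6,11)]
5. Canonical ring: [(7,102/11) (61/6,11) (7,11)]

Clipped polygon: [(7,102/11) (61/6,11) (7,11)]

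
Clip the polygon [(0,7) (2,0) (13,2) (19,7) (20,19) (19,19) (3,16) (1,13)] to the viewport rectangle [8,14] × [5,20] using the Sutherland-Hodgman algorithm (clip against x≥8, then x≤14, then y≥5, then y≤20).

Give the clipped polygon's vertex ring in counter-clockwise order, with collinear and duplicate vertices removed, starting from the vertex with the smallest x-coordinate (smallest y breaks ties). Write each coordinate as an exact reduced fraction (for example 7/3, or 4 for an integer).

1. After x ≥ 8: [(8,12/11) (13,2) (19,7) (20,19) (19,19) (8,271/16)]
2. After x ≤ 14: [(8,12/11) (13,2) (14,17/6) (14,289/16) (8,271/16)]
3. After y ≥ 5: [(8,5) (14,5) (14,289/16) (8,271/16)]
4. After y ≤ 20: [(8,5) (14,5) (14,289/16) (8,271/16)]
5. Canonical ring: [(8,5) (14,5) (14,289/16) (8,271/16)]

Clipped polygon: [(8,5) (14,5) (14,289/16) (8,271/16)]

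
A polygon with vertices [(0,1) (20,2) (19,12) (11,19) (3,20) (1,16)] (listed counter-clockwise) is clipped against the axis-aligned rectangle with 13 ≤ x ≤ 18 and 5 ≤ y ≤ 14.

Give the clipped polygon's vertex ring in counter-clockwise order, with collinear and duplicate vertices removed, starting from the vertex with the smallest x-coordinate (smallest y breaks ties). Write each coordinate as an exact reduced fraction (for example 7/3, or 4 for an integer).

Clipped polygon: [(13,5) (18,5) (18,103/8) (117/7,14) (13,14)]

1. After x ≥ 13: [(13,33/20) (20,2) (19,12) (13,69/4)]
2. After x ≤ 18: [(13,33/20) (18,19/10) (18,103/8) (13,69/4)]
3. After y ≥ 5: [(13,5) (18,5) (18,103/8) (13,69/4)]
4. After y ≤ 14: [(13,14) (13,5) (18,5) (18,103/8) (117/7,14)]
5. Canonical ring: [(13,5) (18,5) (18,103/8) (117/7,14) (13,14)]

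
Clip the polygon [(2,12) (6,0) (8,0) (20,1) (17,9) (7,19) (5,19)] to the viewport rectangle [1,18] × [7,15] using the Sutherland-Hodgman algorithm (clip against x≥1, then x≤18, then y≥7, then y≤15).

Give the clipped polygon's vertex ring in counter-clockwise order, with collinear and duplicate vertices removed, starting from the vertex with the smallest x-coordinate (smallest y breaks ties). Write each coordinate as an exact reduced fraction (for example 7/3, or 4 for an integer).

1. After x ≥ 1: [(2,12) (6,0) (8,0) (20,1) (17,9) (7,19) (5,19)]
2. After x ≤ 18: [(2,12) (6,0) (8,0) (18,5/6) (18,19/3) (17,9) (7,19) (5,19)]
3. After y ≥ 7: [(2,12) (11/3,7) (71/4,7) (17,9) (7,19) (5,19)]
4. After y ≤ 15: [(23/7,15) (2,12) (11/3,7) (71/4,7) (17,9) (11,15)]
5. Canonical ring: [(2,12) (11/3,7) (71/4,7) (17,9) (11,15) (23/7,15)]

Clipped polygon: [(2,12) (11/3,7) (71/4,7) (17,9) (11,15) (23/7,15)]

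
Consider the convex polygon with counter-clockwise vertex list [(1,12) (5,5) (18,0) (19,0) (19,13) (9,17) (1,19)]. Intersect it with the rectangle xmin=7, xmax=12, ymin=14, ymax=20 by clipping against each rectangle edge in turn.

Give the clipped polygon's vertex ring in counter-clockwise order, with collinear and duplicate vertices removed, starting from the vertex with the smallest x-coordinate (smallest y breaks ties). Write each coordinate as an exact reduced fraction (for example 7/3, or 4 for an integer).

Clipped polygon: [(7,14) (12,14) (12,79/5) (9,17) (7,35/2)]

1. After x ≥ 7: [(7,55/13) (18,0) (19,0) (19,13) (9,17) (7,35/2)]
2. After x ≤ 12: [(7,55/13) (12,30/13) (12,79/5) (9,17) (7,35/2)]
3. After y ≥ 14: [(7,14) (12,14) (12,79/5) (9,17) (7,35/2)]
4. After y ≤ 20: [(7,14) (12,14) (12,79/5) (9,17) (7,35/2)]
5. Canonical ring: [(7,14) (12,14) (12,79/5) (9,17) (7,35/2)]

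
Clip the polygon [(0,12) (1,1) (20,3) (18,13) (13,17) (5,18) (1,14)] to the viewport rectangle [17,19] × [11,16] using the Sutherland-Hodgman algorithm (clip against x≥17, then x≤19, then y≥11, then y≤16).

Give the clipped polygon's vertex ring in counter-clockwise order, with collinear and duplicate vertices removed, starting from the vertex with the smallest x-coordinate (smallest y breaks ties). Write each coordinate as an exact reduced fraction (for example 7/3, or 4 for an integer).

1. After x ≥ 17: [(17,51/19) (20,3) (18,13) (17,69/5)]
2. After x ≤ 19: [(17,51/19) (19,55/19) (19,8) (18,13) (17,69/5)]
3. After y ≥ 11: [(17,11) (92/5,11) (18,13) (17,69/5)]
4. After y ≤ 16: [(17,11) (92/5,11) (18,13) (17,69/5)]
5. Canonical ring: [(17,11) (92/5,11) (18,13) (17,69/5)]

Clipped polygon: [(17,11) (92/5,11) (18,13) (17,69/5)]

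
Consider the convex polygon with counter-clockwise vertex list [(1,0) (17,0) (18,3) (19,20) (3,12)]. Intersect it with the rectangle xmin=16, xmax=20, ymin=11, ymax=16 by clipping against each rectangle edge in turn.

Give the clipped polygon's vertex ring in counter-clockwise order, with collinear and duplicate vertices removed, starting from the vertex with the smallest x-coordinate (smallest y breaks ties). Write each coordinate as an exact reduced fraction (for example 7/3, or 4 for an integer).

Clipped polygon: [(16,11) (314/17,11) (319/17,16) (16,16)]

1. After x ≥ 16: [(16,0) (17,0) (18,3) (19,20) (16,37/2)]
2. After x ≤ 20: [(16,0) (17,0) (18,3) (19,20) (16,37/2)]
3. After y ≥ 11: [(16,11) (314/17,11) (19,20) (16,37/2)]
4. After y ≤ 16: [(16,16) (16,11) (314/17,11) (319/17,16)]
5. Canonical ring: [(16,11) (314/17,11) (319/17,16) (16,16)]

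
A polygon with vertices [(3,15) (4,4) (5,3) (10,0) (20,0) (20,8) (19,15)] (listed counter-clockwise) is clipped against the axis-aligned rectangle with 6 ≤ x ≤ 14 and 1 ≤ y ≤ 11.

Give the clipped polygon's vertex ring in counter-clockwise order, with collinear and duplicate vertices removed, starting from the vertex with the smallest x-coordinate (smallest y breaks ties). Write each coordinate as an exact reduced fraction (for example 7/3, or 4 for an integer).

Clipped polygon: [(6,12/5) (25/3,1) (14,1) (14,11) (6,11)]

1. After x ≥ 6: [(6,15) (6,12/5) (10,0) (20,0) (20,8) (19,15)]
2. After x ≤ 14: [(14,15) (6,15) (6,12/5) (10,0) (14,0)]
3. After y ≥ 1: [(14,1) (14,15) (6,15) (6,12/5) (25/3,1)]
4. After y ≤ 11: [(14,1) (14,11) (6,11) (6,12/5) (25/3,1)]
5. Canonical ring: [(6,12/5) (25/3,1) (14,1) (14,11) (6,11)]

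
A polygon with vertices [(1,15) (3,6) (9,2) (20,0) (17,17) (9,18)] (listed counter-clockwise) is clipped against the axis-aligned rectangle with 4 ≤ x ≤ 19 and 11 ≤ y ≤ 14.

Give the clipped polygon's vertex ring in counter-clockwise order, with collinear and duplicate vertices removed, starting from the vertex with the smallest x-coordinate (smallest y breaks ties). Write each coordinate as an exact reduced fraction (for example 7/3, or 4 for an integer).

1. After x ≥ 4: [(4,129/8) (4,16/3) (9,2) (20,0) (17,17) (9,18)]
2. After x ≤ 19: [(4,129/8) (4,16/3) (9,2) (19,2/11) (19,17/3) (17,17) (9,18)]
3. After y ≥ 11: [(4,129/8) (4,11) (307/17,11) (17,17) (9,18)]
4. After y ≤ 14: [(4,14) (4,11) (307/17,11) (298/17,14)]
5. Canonical ring: [(4,11) (307/17,11) (298/17,14) (4,14)]

Clipped polygon: [(4,11) (307/17,11) (298/17,14) (4,14)]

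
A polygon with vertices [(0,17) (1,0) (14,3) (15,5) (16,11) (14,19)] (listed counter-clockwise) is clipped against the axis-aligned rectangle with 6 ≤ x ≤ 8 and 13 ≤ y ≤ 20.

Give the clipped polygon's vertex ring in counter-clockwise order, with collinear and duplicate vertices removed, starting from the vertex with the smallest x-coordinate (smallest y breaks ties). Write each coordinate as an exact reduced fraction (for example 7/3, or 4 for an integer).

1. After x ≥ 6: [(6,125/7) (6,15/13) (14,3) (15,5) (16,11) (14,19)]
2. After x ≤ 8: [(8,127/7) (6,125/7) (6,15/13) (8,21/13)]
3. After y ≥ 13: [(8,13) (8,127/7) (6,125/7) (6,13)]
4. After y ≤ 20: [(8,13) (8,127/7) (6,125/7) (6,13)]
5. Canonical ring: [(6,13) (8,13) (8,127/7) (6,125/7)]

Clipped polygon: [(6,13) (8,13) (8,127/7) (6,125/7)]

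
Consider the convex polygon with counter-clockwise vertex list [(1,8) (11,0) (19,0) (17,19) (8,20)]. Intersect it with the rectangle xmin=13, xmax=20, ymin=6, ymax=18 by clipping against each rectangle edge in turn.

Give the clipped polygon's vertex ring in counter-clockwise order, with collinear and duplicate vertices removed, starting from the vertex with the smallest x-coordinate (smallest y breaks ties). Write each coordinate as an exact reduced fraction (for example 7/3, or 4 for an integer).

Clipped polygon: [(13,6) (349/19,6) (325/19,18) (13,18)]

1. After x ≥ 13: [(13,0) (19,0) (17,19) (13,175/9)]
2. After x ≤ 20: [(13,0) (19,0) (17,19) (13,175/9)]
3. After y ≥ 6: [(13,6) (349/19,6) (17,19) (13,175/9)]
4. After y ≤ 18: [(13,18) (13,6) (349/19,6) (325/19,18)]
5. Canonical ring: [(13,6) (349/19,6) (325/19,18) (13,18)]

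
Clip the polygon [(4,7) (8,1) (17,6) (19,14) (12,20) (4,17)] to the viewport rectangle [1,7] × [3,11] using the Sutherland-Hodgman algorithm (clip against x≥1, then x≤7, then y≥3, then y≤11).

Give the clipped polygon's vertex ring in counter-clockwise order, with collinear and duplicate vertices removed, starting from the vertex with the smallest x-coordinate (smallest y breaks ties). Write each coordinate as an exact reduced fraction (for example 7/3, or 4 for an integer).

1. After x ≥ 1: [(4,7) (8,1) (17,6) (19,14) (12,20) (4,17)]
2. After x ≤ 7: [(4,7) (7,5/2) (7,145/8) (4,17)]
3. After y ≥ 3: [(4,7) (20/3,3) (7,3) (7,145/8) (4,17)]
4. After y ≤ 11: [(4,11) (4,7) (20/3,3) (7,3) (7,11)]
5. Canonical ring: [(4,7) (20/3,3) (7,3) (7,11) (4,11)]

Clipped polygon: [(4,7) (20/3,3) (7,3) (7,11) (4,11)]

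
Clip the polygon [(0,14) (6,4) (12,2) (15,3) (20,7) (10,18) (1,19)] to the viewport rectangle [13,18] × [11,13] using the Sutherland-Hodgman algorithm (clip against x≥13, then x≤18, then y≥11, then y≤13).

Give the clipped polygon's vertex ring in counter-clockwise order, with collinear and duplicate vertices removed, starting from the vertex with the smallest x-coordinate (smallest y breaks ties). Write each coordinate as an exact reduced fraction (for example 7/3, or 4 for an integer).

Clipped polygon: [(13,11) (180/11,11) (160/11,13) (13,13)]

1. After x ≥ 13: [(13,7/3) (15,3) (20,7) (13,147/10)]
2. After x ≤ 18: [(13,7/3) (15,3) (18,27/5) (18,46/5) (13,147/10)]
3. After y ≥ 11: [(13,11) (180/11,11) (13,147/10)]
4. After y ≤ 13: [(13,13) (13,11) (180/11,11) (160/11,13)]
5. Canonical ring: [(13,11) (180/11,11) (160/11,13) (13,13)]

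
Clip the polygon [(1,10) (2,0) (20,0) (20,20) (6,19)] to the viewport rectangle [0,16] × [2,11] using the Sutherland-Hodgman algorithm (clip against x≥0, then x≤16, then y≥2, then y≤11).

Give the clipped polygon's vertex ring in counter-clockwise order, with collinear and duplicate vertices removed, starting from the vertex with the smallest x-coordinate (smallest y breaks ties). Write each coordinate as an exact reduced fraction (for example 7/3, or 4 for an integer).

1. After x ≥ 0: [(1,10) (2,0) (20,0) (20,20) (6,19)]
2. After x ≤ 16: [(1,10) (2,0) (16,0) (16,138/7) (6,19)]
3. After y ≥ 2: [(1,10) (9/5,2) (16,2) (16,138/7) (6,19)]
4. After y ≤ 11: [(14/9,11) (1,10) (9/5,2) (16,2) (16,11)]
5. Canonical ring: [(1,10) (9/5,2) (16,2) (16,11) (14/9,11)]

Clipped polygon: [(1,10) (9/5,2) (16,2) (16,11) (14/9,11)]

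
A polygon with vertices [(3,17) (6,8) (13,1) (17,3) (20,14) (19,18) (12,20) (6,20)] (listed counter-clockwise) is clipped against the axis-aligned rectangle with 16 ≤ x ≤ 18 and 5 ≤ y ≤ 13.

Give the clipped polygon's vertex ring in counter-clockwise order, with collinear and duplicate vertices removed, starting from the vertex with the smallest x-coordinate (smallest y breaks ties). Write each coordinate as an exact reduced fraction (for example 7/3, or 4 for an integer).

Clipped polygon: [(16,5) (193/11,5) (18,20/3) (18,13) (16,13)]

1. After x ≥ 16: [(16,5/2) (17,3) (20,14) (19,18) (16,132/7)]
2. After x ≤ 18: [(16,5/2) (17,3) (18,20/3) (18,128/7) (16,132/7)]
3. After y ≥ 5: [(16,5) (193/11,5) (18,20/3) (18,128/7) (16,132/7)]
4. After y ≤ 13: [(16,13) (16,5) (193/11,5) (18,20/3) (18,13)]
5. Canonical ring: [(16,5) (193/11,5) (18,20/3) (18,13) (16,13)]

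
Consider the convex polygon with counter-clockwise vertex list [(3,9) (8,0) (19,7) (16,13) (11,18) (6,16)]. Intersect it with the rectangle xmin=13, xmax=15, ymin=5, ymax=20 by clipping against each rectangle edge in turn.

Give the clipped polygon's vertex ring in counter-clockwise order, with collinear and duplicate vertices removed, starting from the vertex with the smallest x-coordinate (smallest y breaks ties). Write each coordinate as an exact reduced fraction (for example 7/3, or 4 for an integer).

1. After x ≥ 13: [(13,35/11) (19,7) (16,13) (13,16)]
2. After x ≤ 15: [(13,35/11) (15,49/11) (15,14) (13,16)]
3. After y ≥ 5: [(13,5) (15,5) (15,14) (13,16)]
4. After y ≤ 20: [(13,5) (15,5) (15,14) (13,16)]
5. Canonical ring: [(13,5) (15,5) (15,14) (13,16)]

Clipped polygon: [(13,5) (15,5) (15,14) (13,16)]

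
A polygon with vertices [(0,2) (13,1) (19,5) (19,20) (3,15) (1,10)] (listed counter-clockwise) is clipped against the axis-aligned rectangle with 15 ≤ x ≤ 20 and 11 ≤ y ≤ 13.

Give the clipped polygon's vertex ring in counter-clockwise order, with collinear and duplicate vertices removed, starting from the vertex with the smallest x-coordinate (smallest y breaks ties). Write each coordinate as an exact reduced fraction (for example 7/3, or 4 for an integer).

Clipped polygon: [(15,11) (19,11) (19,13) (15,13)]

1. After x ≥ 15: [(15,7/3) (19,5) (19,20) (15,75/4)]
2. After x ≤ 20: [(15,7/3) (19,5) (19,20) (15,75/4)]
3. After y ≥ 11: [(15,11) (19,11) (19,20) (15,75/4)]
4. After y ≤ 13: [(15,13) (15,11) (19,11) (19,13)]
5. Canonical ring: [(15,11) (19,11) (19,13) (15,13)]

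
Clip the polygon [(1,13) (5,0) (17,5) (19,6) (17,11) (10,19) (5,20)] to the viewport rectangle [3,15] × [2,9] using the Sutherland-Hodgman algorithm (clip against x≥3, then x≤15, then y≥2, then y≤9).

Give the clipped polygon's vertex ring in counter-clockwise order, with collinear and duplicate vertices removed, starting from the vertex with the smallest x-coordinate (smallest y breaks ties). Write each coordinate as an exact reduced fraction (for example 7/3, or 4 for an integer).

1. After x ≥ 3: [(3,33/2) (3,13/2) (5,0) (17,5) (19,6) (17,11) (10,19) (5,20)]
2. After x ≤ 15: [(3,33/2) (3,13/2) (5,0) (15,25/6) (15,93/7) (10,19) (5,20)]
3. After y ≥ 2: [(3,33/2) (3,13/2) (57/13,2) (49/5,2) (15,25/6) (15,93/7) (10,19) (5,20)]
4. After y ≤ 9: [(3,9) (3,13/2) (57/13,2) (49/5,2) (15,25/6) (15,9)]
5. Canonical ring: [(3,13/2) (57/13,2) (49/5,2) (15,25/6) (15,9) (3,9)]

Clipped polygon: [(3,13/2) (57/13,2) (49/5,2) (15,25/6) (15,9) (3,9)]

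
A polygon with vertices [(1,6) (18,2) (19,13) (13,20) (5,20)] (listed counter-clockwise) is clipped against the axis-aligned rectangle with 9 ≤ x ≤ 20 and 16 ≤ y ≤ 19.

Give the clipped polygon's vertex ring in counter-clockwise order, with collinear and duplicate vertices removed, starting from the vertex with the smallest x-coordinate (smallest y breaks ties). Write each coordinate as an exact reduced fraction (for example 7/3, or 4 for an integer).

Clipped polygon: [(9,16) (115/7,16) (97/7,19) (9,19)]

1. After x ≥ 9: [(9,70/17) (18,2) (19,13) (13,20) (9,20)]
2. After x ≤ 20: [(9,70/17) (18,2) (19,13) (13,20) (9,20)]
3. After y ≥ 16: [(9,16) (115/7,16) (13,20) (9,20)]
4. After y ≤ 19: [(9,19) (9,16) (115/7,16) (97/7,19)]
5. Canonical ring: [(9,16) (115/7,16) (97/7,19) (9,19)]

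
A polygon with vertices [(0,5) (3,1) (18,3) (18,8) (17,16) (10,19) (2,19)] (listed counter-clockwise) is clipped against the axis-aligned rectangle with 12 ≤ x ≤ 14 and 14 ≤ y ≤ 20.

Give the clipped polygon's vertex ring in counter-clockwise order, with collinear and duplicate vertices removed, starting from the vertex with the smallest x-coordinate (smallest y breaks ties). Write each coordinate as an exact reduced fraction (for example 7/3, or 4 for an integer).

Clipped polygon: [(12,14) (14,14) (14,121/7) (12,127/7)]

1. After x ≥ 12: [(12,11/5) (18,3) (18,8) (17,16) (12,127/7)]
2. After x ≤ 14: [(12,11/5) (14,37/15) (14,121/7) (12,127/7)]
3. After y ≥ 14: [(12,14) (14,14) (14,121/7) (12,127/7)]
4. After y ≤ 20: [(12,14) (14,14) (14,121/7) (12,127/7)]
5. Canonical ring: [(12,14) (14,14) (14,121/7) (12,127/7)]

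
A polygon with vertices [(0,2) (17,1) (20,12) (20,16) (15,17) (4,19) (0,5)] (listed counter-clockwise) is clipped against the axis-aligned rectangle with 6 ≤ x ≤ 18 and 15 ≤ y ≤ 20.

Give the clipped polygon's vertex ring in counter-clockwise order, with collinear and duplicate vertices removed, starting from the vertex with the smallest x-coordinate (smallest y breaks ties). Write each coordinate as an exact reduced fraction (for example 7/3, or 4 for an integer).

1. After x ≥ 6: [(6,28/17) (17,1) (20,12) (20,16) (15,17) (6,205/11)]
2. After x ≤ 18: [(6,28/17) (17,1) (18,14/3) (18,82/5) (15,17) (6,205/11)]
3. After y ≥ 15: [(6,15) (18,15) (18,82/5) (15,17) (6,205/11)]
4. After y ≤ 20: [(6,15) (18,15) (18,82/5) (15,17) (6,205/11)]
5. Canonical ring: [(6,15) (18,15) (18,82/5) (15,17) (6,205/11)]

Clipped polygon: [(6,15) (18,15) (18,82/5) (15,17) (6,205/11)]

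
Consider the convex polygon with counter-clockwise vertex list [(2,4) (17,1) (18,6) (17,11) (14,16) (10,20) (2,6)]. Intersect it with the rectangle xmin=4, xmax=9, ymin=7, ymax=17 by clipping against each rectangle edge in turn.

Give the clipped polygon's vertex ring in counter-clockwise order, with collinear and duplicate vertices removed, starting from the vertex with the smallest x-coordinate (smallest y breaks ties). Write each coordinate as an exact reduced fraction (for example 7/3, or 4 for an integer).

1. After x ≥ 4: [(4,18/5) (17,1) (18,6) (17,11) (14,16) (10,20) (4,19/2)]
2. After x ≤ 9: [(4,18/5) (9,13/5) (9,73/4) (4,19/2)]
3. After y ≥ 7: [(4,7) (9,7) (9,73/4) (4,19/2)]
4. After y ≤ 17: [(4,7) (9,7) (9,17) (58/7,17) (4,19/2)]
5. Canonical ring: [(4,7) (9,7) (9,17) (58/7,17) (4,19/2)]

Clipped polygon: [(4,7) (9,7) (9,17) (58/7,17) (4,19/2)]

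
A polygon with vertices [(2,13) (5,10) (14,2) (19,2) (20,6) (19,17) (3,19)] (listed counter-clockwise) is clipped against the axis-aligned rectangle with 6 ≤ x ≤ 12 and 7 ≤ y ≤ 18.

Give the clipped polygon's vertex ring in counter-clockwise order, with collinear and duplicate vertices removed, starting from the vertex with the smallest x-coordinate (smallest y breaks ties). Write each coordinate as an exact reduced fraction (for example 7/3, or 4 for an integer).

1. After x ≥ 6: [(6,82/9) (14,2) (19,2) (20,6) (19,17) (6,149/8)]
2. After x ≤ 12: [(6,82/9) (12,34/9) (12,143/8) (6,149/8)]
3. After y ≥ 7: [(6,82/9) (67/8,7) (12,7) (12,143/8) (6,149/8)]
4. After y ≤ 18: [(6,18) (6,82/9) (67/8,7) (12,7) (12,143/8) (11,18)]
5. Canonical ring: [(6,82/9) (67/8,7) (12,7) (12,143/8) (11,18) (6,18)]

Clipped polygon: [(6,82/9) (67/8,7) (12,7) (12,143/8) (11,18) (6,18)]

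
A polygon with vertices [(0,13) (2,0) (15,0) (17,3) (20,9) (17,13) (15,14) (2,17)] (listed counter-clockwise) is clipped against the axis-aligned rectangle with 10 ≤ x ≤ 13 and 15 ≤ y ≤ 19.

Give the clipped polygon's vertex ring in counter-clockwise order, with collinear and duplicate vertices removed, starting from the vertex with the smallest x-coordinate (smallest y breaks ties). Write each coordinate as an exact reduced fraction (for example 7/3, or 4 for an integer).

1. After x ≥ 10: [(10,0) (15,0) (17,3) (20,9) (17,13) (15,14) (10,197/13)]
2. After x ≤ 13: [(10,0) (13,0) (13,188/13) (10,197/13)]
3. After y ≥ 15: [(10,15) (32/3,15) (10,197/13)]
4. After y ≤ 19: [(10,15) (32/3,15) (10,197/13)]
5. Canonical ring: [(10,15) (32/3,15) (10,197/13)]

Clipped polygon: [(10,15) (32/3,15) (10,197/13)]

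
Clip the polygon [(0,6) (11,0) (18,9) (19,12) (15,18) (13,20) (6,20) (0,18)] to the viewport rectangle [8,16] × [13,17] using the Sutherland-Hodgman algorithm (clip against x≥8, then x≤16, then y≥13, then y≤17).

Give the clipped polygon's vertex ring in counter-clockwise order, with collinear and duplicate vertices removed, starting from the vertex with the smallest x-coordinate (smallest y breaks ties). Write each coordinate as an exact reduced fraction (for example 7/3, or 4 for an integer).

1. After x ≥ 8: [(8,18/11) (11,0) (18,9) (19,12) (15,18) (13,20) (8,20)]
2. After x ≤ 16: [(8,18/11) (11,0) (16,45/7) (16,33/2) (15,18) (13,20) (8,20)]
3. After y ≥ 13: [(8,13) (16,13) (16,33/2) (15,18) (13,20) (8,20)]
4. After y ≤ 17: [(8,17) (8,13) (16,13) (16,33/2) (47/3,17)]
5. Canonical ring: [(8,13) (16,13) (16,33/2) (47/3,17) (8,17)]

Clipped polygon: [(8,13) (16,13) (16,33/2) (47/3,17) (8,17)]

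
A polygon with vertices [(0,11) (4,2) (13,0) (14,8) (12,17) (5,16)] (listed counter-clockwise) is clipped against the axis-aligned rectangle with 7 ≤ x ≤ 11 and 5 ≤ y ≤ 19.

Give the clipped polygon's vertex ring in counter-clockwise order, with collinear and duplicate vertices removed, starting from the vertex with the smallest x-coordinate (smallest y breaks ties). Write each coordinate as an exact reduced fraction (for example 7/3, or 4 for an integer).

Clipped polygon: [(7,5) (11,5) (11,118/7) (7,114/7)]

1. After x ≥ 7: [(7,4/3) (13,0) (14,8) (12,17) (7,114/7)]
2. After x ≤ 11: [(7,4/3) (11,4/9) (11,118/7) (7,114/7)]
3. After y ≥ 5: [(7,5) (11,5) (11,118/7) (7,114/7)]
4. After y ≤ 19: [(7,5) (11,5) (11,118/7) (7,114/7)]
5. Canonical ring: [(7,5) (11,5) (11,118/7) (7,114/7)]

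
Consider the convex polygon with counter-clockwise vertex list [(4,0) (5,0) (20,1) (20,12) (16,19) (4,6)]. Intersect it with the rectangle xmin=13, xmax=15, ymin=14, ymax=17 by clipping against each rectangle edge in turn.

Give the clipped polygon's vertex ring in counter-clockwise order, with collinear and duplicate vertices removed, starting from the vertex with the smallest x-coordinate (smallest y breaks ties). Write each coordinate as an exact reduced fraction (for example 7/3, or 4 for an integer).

1. After x ≥ 13: [(13,8/15) (20,1) (20,12) (16,19) (13,63/4)]
2. After x ≤ 15: [(13,8/15) (15,2/3) (15,215/12) (13,63/4)]
3. After y ≥ 14: [(13,14) (15,14) (15,215/12) (13,63/4)]
4. After y ≤ 17: [(13,14) (15,14) (15,17) (184/13,17) (13,63/4)]
5. Canonical ring: [(13,14) (15,14) (15,17) (184/13,17) (13,63/4)]

Clipped polygon: [(13,14) (15,14) (15,17) (184/13,17) (13,63/4)]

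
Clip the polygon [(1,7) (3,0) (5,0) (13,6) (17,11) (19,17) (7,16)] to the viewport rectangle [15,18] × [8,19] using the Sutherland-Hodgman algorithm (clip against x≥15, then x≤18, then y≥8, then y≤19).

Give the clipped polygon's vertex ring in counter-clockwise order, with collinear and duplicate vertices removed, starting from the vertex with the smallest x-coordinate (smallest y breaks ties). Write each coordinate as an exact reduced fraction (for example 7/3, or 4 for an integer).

Clipped polygon: [(15,17/2) (17,11) (18,14) (18,203/12) (15,50/3)]

1. After x ≥ 15: [(15,17/2) (17,11) (19,17) (15,50/3)]
2. After x ≤ 18: [(15,17/2) (17,11) (18,14) (18,203/12) (15,50/3)]
3. After y ≥ 8: [(15,17/2) (17,11) (18,14) (18,203/12) (15,50/3)]
4. After y ≤ 19: [(15,17/2) (17,11) (18,14) (18,203/12) (15,50/3)]
5. Canonical ring: [(15,17/2) (17,11) (18,14) (18,203/12) (15,50/3)]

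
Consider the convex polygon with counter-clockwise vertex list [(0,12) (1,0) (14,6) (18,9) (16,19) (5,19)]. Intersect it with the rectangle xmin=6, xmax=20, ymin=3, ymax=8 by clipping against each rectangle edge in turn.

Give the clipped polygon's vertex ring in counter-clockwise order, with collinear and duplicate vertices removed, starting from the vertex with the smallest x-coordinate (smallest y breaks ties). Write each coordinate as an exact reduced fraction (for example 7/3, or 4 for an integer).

1. After x ≥ 6: [(6,30/13) (14,6) (18,9) (16,19) (6,19)]
2. After x ≤ 20: [(6,30/13) (14,6) (18,9) (16,19) (6,19)]
3. After y ≥ 3: [(6,3) (15/2,3) (14,6) (18,9) (16,19) (6,19)]
4. After y ≤ 8: [(6,8) (6,3) (15/2,3) (14,6) (50/3,8)]
5. Canonical ring: [(6,3) (15/2,3) (14,6) (50/3,8) (6,8)]

Clipped polygon: [(6,3) (15/2,3) (14,6) (50/3,8) (6,8)]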